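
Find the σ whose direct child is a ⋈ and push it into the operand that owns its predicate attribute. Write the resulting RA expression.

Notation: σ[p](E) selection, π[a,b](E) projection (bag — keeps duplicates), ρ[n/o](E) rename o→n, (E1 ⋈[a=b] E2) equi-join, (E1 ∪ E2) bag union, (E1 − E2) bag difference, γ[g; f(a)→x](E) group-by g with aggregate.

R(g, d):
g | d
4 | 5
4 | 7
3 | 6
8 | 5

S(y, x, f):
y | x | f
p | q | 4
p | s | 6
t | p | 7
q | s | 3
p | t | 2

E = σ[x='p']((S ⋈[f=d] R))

σ filters on x, owned by the left side.
E' = (σ[x='p'](S) ⋈[f=d] R)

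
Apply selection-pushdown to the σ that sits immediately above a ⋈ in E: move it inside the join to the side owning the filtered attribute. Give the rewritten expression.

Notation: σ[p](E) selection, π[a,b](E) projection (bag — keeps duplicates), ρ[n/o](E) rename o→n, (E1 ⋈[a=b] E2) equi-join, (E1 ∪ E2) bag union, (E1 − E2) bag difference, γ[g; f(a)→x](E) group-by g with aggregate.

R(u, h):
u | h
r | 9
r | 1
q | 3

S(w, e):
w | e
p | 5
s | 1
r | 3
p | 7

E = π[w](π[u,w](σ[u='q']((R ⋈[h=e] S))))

σ filters on u, owned by the left side.
E' = π[w](π[u,w]((σ[u='q'](R) ⋈[h=e] S)))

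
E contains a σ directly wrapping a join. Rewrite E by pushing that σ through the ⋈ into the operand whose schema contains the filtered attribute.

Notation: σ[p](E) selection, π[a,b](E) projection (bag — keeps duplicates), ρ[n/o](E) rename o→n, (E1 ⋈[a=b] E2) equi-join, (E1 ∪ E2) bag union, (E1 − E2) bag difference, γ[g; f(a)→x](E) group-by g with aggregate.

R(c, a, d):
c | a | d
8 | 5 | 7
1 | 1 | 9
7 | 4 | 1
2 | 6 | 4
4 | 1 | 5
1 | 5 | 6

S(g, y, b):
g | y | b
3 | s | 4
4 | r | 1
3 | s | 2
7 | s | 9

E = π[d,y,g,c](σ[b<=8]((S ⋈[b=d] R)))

σ filters on b, owned by the left side.
E' = π[d,y,g,c]((σ[b<=8](S) ⋈[b=d] R))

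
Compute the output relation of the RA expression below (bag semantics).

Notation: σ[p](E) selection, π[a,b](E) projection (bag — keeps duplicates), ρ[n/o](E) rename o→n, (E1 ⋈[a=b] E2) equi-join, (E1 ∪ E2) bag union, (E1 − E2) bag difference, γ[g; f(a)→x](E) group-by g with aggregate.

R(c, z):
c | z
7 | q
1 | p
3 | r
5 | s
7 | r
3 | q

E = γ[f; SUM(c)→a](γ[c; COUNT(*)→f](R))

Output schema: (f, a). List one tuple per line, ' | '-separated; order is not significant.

Per-node cardinality:
  R → 6
  γ[c; COUNT(*)→f](R) → 4
  γ[f; SUM(c)→a](γ[c; COUNT(*)→f](R)) → 2

== RESULT ==
f | a
1 | 6
2 | 10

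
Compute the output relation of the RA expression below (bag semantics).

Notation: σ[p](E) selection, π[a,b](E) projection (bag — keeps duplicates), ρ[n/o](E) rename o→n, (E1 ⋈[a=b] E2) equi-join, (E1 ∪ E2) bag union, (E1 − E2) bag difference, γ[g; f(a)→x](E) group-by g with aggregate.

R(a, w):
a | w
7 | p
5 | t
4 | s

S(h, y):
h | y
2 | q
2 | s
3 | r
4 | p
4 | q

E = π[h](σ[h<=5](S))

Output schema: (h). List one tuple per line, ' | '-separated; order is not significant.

Row counts bottom-up:
  S → 5
  σ[h<=5](S) → 5
  π[h](σ[h<=5](S)) → 5

== RESULT ==
h
2
2
3
4
4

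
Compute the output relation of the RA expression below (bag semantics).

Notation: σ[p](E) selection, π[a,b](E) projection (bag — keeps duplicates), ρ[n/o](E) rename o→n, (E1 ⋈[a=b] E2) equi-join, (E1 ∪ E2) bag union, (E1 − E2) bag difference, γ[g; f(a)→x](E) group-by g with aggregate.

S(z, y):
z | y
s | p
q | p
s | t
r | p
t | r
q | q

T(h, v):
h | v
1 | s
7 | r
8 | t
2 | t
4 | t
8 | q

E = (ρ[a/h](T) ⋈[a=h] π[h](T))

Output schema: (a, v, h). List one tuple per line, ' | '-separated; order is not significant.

Stepwise |·|:
  T → 6
  ρ[a/h](T) → 6
  T → 6
  π[h](T) → 6
  (ρ[a/h](T) ⋈[a=h] π[h](T)) → 8

== RESULT ==
a | v | h
1 | s | 1
2 | t | 2
4 | t | 4
7 | r | 7
8 | q | 8
8 | q | 8
8 | t | 8
8 | t | 8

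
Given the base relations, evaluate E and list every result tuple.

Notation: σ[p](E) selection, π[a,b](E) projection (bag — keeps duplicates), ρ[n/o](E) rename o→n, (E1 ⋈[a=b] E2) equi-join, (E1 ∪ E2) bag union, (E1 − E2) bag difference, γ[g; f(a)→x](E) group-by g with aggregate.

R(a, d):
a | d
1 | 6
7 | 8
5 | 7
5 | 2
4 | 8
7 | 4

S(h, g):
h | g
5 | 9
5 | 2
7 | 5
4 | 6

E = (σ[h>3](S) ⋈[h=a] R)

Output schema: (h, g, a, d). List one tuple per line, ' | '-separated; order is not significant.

Subexpression sizes:
  S → 4
  σ[h>3](S) → 4
  R → 6
  (σ[h>3](S) ⋈[h=a] R) → 7

== RESULT ==
h | g | a | d
4 | 6 | 4 | 8
5 | 2 | 5 | 2
5 | 2 | 5 | 7
5 | 9 | 5 | 2
5 | 9 | 5 | 7
7 | 5 | 7 | 4
7 | 5 | 7 | 8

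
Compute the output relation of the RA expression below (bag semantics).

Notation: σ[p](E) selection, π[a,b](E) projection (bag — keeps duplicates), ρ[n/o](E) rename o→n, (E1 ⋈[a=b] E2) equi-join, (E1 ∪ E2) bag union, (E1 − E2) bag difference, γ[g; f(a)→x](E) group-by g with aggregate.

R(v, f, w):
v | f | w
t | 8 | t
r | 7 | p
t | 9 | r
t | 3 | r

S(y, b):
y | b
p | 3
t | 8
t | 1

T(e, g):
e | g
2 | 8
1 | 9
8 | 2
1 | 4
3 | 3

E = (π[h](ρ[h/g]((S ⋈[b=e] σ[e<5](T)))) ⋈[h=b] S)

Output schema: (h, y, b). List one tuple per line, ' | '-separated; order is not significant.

Subexpression sizes:
  S → 3
  T → 5
  σ[e<5](T) → 4
  (S ⋈[b=e] σ[e<5](T)) → 3
  ρ[h/g]((S ⋈[b=e] σ[e<5](T))) → 3
  π[h](ρ[h/g]((S ⋈[b=e] σ[e<5](T)))) → 3
  S → 3
  (π[h](ρ[h/g]((S ⋈[b=e] σ[e<5](T)))) ⋈[h=b] S) → 1

== RESULT ==
h | y | b
3 | p | 3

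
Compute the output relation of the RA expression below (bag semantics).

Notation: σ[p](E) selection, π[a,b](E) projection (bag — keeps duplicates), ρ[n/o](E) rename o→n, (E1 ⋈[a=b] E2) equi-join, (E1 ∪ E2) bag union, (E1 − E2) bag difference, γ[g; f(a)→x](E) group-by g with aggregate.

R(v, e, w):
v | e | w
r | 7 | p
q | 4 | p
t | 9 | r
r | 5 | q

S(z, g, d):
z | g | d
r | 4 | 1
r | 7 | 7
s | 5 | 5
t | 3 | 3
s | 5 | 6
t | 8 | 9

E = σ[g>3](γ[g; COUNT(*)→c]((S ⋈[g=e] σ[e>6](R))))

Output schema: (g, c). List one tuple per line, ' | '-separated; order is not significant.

Row counts bottom-up:
  S → 6
  R → 4
  σ[e>6](R) → 2
  (S ⋈[g=e] σ[e>6](R)) → 1
  γ[g; COUNT(*)→c]((S ⋈[g=e] σ[e>6](R))) → 1
  σ[g>3](γ[g; COUNT(*)→c]((S ⋈[g=e] σ[e>6](R)))) → 1

== RESULT ==
g | c
7 | 1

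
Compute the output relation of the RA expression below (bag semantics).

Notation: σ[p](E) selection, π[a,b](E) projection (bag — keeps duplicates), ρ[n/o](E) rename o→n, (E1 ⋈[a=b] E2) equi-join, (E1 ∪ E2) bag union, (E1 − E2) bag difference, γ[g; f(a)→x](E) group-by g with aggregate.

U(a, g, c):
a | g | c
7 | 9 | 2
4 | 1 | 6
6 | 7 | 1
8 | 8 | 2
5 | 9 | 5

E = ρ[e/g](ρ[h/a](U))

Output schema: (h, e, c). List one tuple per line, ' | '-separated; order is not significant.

Per-node cardinality:
  U → 5
  ρ[h/a](U) → 5
  ρ[e/g](ρ[h/a](U)) → 5

== RESULT ==
h | e | c
4 | 1 | 6
5 | 9 | 5
6 | 7 | 1
7 | 9 | 2
8 | 8 | 2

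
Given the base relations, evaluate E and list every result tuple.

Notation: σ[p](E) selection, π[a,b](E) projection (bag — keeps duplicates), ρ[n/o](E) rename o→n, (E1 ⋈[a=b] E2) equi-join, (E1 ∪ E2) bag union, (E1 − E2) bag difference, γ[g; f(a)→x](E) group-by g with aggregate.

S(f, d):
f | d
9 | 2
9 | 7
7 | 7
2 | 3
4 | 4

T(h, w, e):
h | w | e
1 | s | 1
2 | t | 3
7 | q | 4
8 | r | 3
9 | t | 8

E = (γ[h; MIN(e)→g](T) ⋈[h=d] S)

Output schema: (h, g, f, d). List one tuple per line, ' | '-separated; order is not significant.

Stepwise |·|:
  T → 5
  γ[h; MIN(e)→g](T) → 5
  S → 5
  (γ[h; MIN(e)→g](T) ⋈[h=d] S) → 3

== RESULT ==
h | g | f | d
2 | 3 | 9 | 2
7 | 4 | 7 | 7
7 | 4 | 9 | 7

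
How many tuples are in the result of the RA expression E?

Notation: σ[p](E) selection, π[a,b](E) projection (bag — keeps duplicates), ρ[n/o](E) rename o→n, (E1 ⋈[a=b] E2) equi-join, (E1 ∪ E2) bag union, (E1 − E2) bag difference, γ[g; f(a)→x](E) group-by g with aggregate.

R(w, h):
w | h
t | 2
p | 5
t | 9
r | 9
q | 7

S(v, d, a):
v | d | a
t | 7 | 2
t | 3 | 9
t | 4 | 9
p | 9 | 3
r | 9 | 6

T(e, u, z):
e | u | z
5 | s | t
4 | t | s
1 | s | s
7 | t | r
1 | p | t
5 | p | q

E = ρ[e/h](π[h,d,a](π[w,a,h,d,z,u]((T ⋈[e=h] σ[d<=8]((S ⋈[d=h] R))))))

Subexpression sizes:
  T → 6
  S → 5
  R → 5
  (S ⋈[d=h] R) → 5
  σ[d<=8]((S ⋈[d=h] R)) → 1
  (T ⋈[e=h] σ[d<=8]((S ⋈[d=h] R))) → 1
  π[w,a,h,d,z,u]((T ⋈[e=h] σ[d<=8]((S ⋈[d=h] R)))) → 1
  π[h,d,a](π[w,a,h,d,z,u]((T ⋈[e=h] σ[d<=8]((S ⋈[d=h] R))))) → 1
  ρ[e/h](π[h,d,a](π[w,a,h,d,z,u]((T ⋈[e=h] σ[d<=8]((S ⋈[d=h] R)))))) → 1

|E| = 1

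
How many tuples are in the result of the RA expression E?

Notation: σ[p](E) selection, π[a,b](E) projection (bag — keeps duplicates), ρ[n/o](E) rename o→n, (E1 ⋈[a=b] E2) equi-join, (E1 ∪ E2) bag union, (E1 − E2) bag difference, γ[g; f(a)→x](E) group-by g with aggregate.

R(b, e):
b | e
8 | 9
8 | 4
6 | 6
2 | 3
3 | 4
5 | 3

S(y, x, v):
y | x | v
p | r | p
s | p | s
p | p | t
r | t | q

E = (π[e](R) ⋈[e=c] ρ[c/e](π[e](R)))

Per-node cardinality:
  R → 6
  π[e](R) → 6
  R → 6
  π[e](R) → 6
  ρ[c/e](π[e](R)) → 6
  (π[e](R) ⋈[e=c] ρ[c/e](π[e](R))) → 10

|E| = 10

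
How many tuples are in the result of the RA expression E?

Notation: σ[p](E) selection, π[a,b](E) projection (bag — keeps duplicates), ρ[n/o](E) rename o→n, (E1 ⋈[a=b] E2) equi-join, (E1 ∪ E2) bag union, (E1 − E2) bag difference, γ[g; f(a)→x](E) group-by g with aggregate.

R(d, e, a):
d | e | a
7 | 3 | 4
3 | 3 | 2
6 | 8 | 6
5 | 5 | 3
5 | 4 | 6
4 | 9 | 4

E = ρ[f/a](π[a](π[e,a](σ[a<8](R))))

Stepwise |·|:
  R → 6
  σ[a<8](R) → 6
  π[e,a](σ[a<8](R)) → 6
  π[a](π[e,a](σ[a<8](R))) → 6
  ρ[f/a](π[a](π[e,a](σ[a<8](R)))) → 6

|E| = 6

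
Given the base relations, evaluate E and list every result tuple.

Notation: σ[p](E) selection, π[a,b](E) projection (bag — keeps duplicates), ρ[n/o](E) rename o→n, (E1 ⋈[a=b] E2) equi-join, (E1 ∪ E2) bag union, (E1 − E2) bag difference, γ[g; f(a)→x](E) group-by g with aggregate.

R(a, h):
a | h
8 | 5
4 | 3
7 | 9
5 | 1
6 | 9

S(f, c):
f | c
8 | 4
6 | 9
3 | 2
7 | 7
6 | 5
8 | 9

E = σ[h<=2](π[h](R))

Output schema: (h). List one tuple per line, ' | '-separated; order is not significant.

Stepwise |·|:
  R → 5
  π[h](R) → 5
  σ[h<=2](π[h](R)) → 1

== RESULT ==
h
1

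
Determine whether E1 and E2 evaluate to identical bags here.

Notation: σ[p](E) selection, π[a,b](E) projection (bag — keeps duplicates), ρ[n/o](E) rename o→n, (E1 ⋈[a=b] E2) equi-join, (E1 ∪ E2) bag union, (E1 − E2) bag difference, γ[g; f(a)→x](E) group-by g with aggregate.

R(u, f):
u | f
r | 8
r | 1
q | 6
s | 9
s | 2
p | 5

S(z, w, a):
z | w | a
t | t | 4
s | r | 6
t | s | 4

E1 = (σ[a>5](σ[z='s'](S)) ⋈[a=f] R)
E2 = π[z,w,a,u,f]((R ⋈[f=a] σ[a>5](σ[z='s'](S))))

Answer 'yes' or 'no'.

E1 per-node cardinality:
  S → 3
  σ[z='s'](S) → 1
  σ[a>5](σ[z='s'](S)) → 1
  R → 6
  (σ[a>5](σ[z='s'](S)) ⋈[a=f] R) → 1
E2 per-node cardinality:
  R → 6
  S → 3
  σ[z='s'](S) → 1
  σ[a>5](σ[z='s'](S)) → 1
  (R ⋈[f=a] σ[a>5](σ[z='s'](S))) → 1
  π[z,w,a,u,f]((R ⋈[f=a] σ[a>5](σ[z='s'](S)))) → 1

E1 and E2 produce the same multiset:
z | w | a | u | f
s | r | 6 | q | 6

yes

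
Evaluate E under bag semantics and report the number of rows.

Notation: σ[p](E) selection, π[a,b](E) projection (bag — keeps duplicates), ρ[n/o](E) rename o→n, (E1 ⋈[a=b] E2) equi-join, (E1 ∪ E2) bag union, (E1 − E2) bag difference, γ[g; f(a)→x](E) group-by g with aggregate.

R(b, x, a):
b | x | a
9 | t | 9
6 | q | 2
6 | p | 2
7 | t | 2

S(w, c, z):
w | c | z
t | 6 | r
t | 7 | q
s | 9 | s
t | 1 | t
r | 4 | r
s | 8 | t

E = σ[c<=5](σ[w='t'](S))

Subexpression sizes:
  S → 6
  σ[w='t'](S) → 3
  σ[c<=5](σ[w='t'](S)) → 1

|E| = 1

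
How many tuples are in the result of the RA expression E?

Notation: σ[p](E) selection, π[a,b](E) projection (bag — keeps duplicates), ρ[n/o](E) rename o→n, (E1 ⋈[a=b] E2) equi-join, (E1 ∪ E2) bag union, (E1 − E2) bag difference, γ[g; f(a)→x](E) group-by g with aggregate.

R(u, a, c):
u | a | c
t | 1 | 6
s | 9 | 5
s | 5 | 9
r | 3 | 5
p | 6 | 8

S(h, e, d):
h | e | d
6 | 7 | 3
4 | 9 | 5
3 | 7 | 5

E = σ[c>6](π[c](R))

Stepwise |·|:
  R → 5
  π[c](R) → 5
  σ[c>6](π[c](R)) → 2

|E| = 2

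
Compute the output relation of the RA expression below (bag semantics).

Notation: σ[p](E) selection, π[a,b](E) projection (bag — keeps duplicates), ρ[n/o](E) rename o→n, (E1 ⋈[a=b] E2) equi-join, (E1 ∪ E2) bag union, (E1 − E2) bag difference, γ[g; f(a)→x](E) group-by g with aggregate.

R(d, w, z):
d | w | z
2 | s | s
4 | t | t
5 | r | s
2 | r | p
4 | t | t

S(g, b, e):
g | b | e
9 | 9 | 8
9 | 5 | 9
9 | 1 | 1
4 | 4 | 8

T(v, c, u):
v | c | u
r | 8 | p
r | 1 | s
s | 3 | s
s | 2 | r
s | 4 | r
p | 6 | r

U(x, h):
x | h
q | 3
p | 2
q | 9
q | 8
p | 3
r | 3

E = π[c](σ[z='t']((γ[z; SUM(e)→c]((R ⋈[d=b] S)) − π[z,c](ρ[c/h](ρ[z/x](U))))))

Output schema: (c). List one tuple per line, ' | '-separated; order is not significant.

Row counts bottom-up:
  R → 5
  S → 4
  (R ⋈[d=b] S) → 3
  γ[z; SUM(e)→c]((R ⋈[d=b] S)) → 2
  U → 6
  ρ[z/x](U) → 6
  ρ[c/h](ρ[z/x](U)) → 6
  π[z,c](ρ[c/h](ρ[z/x](U))) → 6
  (γ[z; SUM(e)→c]((R ⋈[d=b] S)) − π[z,c](ρ[c/h](ρ[z/x](U)))) → 2
  σ[z='t']((γ[z; SUM(e)→c]((R ⋈[d=b] S)) − π[z,c](ρ[c/h](ρ[z/x](U))))) → 1
  π[c](σ[z='t']((γ[z; SUM(e)→c]((R ⋈[d=b] S)) − π[z,c](ρ[c/h](ρ[z/x](U)))))) → 1

== RESULT ==
c
16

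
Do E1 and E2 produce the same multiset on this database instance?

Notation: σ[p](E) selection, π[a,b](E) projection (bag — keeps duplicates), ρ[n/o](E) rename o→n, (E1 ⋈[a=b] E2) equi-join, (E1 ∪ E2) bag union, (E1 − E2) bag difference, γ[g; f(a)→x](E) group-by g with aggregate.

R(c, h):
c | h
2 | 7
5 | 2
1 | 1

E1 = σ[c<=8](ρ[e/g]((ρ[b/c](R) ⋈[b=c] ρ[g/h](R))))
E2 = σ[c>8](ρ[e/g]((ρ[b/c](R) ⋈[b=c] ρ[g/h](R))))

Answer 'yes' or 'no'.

E1 per-node cardinality:
  R → 3
  ρ[b/c](R) → 3
  R → 3
  ρ[g/h](R) → 3
  (ρ[b/c](R) ⋈[b=c] ρ[g/h](R)) → 3
  ρ[e/g]((ρ[b/c](R) ⋈[b=c] ρ[g/h](R))) → 3
  σ[c<=8](ρ[e/g]((ρ[b/c](R) ⋈[b=c] ρ[g/h](R)))) → 3
E2 per-node cardinality:
  R → 3
  ρ[b/c](R) → 3
  R → 3
  ρ[g/h](R) → 3
  (ρ[b/c](R) ⋈[b=c] ρ[g/h](R)) → 3
  ρ[e/g]((ρ[b/c](R) ⋈[b=c] ρ[g/h](R))) → 3
  σ[c>8](ρ[e/g]((ρ[b/c](R) ⋈[b=c] ρ[g/h](R)))) → 0

E1 result:
b | h | c | e
1 | 1 | 1 | 1
2 | 7 | 2 | 7
5 | 2 | 5 | 2
E2 result:
b | h | c | e
(0 rows)
Witness: (5, 2, 5, 2) appears 1× in E1 but 0× in E2.

no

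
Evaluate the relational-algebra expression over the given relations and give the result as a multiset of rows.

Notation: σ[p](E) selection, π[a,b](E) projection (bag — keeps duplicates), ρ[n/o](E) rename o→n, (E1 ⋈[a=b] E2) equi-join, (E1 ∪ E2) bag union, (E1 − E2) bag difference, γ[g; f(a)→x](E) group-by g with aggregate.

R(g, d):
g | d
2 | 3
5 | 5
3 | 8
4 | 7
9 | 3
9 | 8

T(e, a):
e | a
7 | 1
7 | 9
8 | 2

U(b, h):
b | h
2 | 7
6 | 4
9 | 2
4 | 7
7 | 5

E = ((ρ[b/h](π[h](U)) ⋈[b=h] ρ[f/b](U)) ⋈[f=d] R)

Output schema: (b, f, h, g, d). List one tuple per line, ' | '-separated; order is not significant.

Row counts bottom-up:
  U → 5
  π[h](U) → 5
  ρ[b/h](π[h](U)) → 5
  U → 5
  ρ[f/b](U) → 5
  (ρ[b/h](π[h](U)) ⋈[b=h] ρ[f/b](U)) → 7
  R → 6
  ((ρ[b/h](π[h](U)) ⋈[b=h] ρ[f/b](U)) ⋈[f=d] R) → 1

== RESULT ==
b | f | h | g | d
5 | 7 | 5 | 4 | 7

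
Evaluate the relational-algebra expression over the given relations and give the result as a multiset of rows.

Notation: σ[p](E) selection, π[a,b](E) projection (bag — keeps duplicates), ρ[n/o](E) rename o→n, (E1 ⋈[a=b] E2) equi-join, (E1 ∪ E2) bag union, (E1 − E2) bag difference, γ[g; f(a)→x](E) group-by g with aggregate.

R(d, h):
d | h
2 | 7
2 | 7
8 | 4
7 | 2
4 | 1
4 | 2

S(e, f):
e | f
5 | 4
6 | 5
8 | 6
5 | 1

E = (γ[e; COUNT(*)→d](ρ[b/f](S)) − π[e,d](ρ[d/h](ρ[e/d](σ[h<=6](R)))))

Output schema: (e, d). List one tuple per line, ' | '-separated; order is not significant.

Subexpression sizes:
  S → 4
  ρ[b/f](S) → 4
  γ[e; COUNT(*)→d](ρ[b/f](S)) → 3
  R → 6
  σ[h<=6](R) → 4
  ρ[e/d](σ[h<=6](R)) → 4
  ρ[d/h](ρ[e/d](σ[h<=6](R))) → 4
  π[e,d](ρ[d/h](ρ[e/d](σ[h<=6](R)))) → 4
  (γ[e; COUNT(*)→d](ρ[b/f](S)) − π[e,d](ρ[d/h](ρ[e/d](σ[h<=6](R))))) → 3

== RESULT ==
e | d
5 | 2
6 | 1
8 | 1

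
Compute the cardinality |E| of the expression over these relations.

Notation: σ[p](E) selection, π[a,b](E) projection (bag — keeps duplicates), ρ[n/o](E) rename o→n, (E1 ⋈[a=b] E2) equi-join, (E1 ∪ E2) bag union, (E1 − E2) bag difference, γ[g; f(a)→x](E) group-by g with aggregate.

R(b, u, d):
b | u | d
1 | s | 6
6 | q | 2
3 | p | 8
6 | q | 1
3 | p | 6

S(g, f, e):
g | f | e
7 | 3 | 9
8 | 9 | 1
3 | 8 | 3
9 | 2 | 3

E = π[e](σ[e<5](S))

Row counts bottom-up:
  S → 4
  σ[e<5](S) → 3
  π[e](σ[e<5](S)) → 3

|E| = 3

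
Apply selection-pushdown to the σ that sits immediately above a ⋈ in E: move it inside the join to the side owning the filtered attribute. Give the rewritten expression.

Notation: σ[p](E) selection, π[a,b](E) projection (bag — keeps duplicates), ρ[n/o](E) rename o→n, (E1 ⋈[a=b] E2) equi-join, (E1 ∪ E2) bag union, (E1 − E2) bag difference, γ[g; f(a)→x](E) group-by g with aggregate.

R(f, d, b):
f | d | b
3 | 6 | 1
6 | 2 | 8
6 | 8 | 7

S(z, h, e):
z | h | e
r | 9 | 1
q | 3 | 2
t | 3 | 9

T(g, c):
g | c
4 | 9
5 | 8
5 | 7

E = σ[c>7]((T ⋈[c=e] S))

σ filters on c, owned by the left side.
E' = (σ[c>7](T) ⋈[c=e] S)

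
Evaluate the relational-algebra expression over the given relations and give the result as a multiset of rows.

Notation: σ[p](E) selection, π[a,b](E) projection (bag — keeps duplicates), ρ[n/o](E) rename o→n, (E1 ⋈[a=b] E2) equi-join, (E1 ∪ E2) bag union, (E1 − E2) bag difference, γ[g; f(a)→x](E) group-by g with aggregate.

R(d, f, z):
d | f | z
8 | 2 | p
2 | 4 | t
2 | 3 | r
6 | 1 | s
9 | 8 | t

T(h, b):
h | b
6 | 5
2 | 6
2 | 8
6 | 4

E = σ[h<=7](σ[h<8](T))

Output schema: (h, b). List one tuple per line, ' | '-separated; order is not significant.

Per-node cardinality:
  T → 4
  σ[h<8](T) → 4
  σ[h<=7](σ[h<8](T)) → 4

== RESULT ==
h | b
2 | 6
2 | 8
6 | 4
6 | 5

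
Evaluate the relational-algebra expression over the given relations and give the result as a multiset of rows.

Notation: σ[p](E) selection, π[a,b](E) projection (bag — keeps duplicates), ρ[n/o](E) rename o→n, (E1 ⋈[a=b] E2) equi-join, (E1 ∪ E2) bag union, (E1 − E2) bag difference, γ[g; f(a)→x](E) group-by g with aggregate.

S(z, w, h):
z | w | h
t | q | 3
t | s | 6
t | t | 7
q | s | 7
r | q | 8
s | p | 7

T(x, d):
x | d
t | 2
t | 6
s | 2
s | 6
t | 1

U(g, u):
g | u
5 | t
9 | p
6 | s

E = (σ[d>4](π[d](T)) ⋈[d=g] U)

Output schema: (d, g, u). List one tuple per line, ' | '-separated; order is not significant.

Per-node cardinality:
  T → 5
  π[d](T) → 5
  σ[d>4](π[d](T)) → 2
  U → 3
  (σ[d>4](π[d](T)) ⋈[d=g] U) → 2

== RESULT ==
d | g | u
6 | 6 | s
6 | 6 | s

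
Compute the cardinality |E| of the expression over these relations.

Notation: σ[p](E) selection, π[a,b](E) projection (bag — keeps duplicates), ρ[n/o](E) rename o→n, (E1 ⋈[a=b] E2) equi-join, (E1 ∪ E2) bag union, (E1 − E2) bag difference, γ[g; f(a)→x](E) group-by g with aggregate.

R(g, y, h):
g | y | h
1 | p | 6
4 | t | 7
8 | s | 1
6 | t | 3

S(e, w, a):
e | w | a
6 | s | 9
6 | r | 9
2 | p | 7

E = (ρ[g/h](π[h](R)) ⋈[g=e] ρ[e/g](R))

Stepwise |·|:
  R → 4
  π[h](R) → 4
  ρ[g/h](π[h](R)) → 4
  R → 4
  ρ[e/g](R) → 4
  (ρ[g/h](π[h](R)) ⋈[g=e] ρ[e/g](R)) → 2

|E| = 2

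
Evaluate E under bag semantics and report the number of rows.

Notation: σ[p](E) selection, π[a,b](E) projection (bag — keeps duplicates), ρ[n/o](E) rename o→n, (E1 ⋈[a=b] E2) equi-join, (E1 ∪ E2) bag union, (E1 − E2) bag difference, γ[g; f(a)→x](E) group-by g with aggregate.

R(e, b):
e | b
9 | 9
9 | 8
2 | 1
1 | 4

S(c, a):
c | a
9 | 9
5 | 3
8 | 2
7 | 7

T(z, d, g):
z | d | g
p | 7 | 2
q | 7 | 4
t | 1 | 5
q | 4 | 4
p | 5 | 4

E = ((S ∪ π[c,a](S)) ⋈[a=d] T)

Stepwise |·|:
  S → 4
  S → 4
  π[c,a](S) → 4
  (S ∪ π[c,a](S)) → 8
  T → 5
  ((S ∪ π[c,a](S)) ⋈[a=d] T) → 4

|E| = 4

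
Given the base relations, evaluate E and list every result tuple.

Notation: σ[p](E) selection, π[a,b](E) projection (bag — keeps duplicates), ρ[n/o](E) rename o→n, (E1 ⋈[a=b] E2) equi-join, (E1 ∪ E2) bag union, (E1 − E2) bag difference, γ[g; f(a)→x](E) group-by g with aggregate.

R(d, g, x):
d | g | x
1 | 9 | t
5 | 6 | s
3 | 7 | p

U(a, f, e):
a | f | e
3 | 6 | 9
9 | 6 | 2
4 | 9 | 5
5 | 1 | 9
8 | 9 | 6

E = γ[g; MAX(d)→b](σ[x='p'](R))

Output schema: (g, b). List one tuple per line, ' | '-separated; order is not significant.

Stepwise |·|:
  R → 3
  σ[x='p'](R) → 1
  γ[g; MAX(d)→b](σ[x='p'](R)) → 1

== RESULT ==
g | b
7 | 3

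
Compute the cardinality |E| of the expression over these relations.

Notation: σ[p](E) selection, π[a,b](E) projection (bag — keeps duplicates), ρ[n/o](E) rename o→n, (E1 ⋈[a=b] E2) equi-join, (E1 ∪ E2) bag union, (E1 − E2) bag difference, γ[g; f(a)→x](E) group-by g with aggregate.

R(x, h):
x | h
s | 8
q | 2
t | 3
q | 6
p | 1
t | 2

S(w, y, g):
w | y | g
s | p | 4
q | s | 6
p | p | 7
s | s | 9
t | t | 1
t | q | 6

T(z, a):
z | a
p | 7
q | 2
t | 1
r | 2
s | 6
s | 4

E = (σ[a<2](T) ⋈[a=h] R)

Row counts bottom-up:
  T → 6
  σ[a<2](T) → 1
  R → 6
  (σ[a<2](T) ⋈[a=h] R) → 1

|E| = 1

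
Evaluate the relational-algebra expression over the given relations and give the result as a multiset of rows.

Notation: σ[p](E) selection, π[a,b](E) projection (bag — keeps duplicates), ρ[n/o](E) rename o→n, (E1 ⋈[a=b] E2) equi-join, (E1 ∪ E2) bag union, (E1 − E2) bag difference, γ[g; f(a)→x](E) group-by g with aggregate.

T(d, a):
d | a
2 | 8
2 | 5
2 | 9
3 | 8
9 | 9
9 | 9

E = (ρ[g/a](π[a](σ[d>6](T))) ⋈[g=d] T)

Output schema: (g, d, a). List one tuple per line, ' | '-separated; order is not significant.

Per-node cardinality:
  T → 6
  σ[d>6](T) → 2
  π[a](σ[d>6](T)) → 2
  ρ[g/a](π[a](σ[d>6](T))) → 2
  T → 6
  (ρ[g/a](π[a](σ[d>6](T))) ⋈[g=d] T) → 4

== RESULT ==
g | d | a
9 | 9 | 9
9 | 9 | 9
9 | 9 | 9
9 | 9 | 9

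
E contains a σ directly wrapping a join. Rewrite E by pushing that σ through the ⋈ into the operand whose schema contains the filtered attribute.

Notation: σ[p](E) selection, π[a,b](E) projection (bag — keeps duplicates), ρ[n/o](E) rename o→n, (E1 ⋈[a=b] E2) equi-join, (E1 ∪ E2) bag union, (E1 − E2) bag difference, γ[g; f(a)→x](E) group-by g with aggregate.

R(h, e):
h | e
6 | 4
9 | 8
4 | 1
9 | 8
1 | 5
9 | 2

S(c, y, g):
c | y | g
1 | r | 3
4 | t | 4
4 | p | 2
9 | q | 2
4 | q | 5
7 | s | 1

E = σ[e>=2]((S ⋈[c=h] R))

σ filters on e, owned by the right side.
E' = (S ⋈[c=h] σ[e>=2](R))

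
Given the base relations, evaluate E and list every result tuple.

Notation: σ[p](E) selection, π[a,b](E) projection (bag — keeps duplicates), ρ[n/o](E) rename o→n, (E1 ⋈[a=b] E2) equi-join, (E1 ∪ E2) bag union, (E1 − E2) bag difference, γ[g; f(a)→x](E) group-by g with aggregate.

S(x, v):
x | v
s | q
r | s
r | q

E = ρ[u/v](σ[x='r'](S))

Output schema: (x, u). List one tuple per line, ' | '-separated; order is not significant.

Stepwise |·|:
  S → 3
  σ[x='r'](S) → 2
  ρ[u/v](σ[x='r'](S)) → 2

== RESULT ==
x | u
r | q
r | s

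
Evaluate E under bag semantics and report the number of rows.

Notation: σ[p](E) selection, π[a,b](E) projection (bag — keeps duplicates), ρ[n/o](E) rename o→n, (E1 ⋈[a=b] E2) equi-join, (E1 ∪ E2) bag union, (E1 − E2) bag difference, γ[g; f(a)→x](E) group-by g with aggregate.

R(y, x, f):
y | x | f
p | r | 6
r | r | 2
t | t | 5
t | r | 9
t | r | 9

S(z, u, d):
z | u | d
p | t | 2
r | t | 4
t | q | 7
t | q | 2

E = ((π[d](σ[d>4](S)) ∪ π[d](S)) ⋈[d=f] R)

Row counts bottom-up:
  S → 4
  σ[d>4](S) → 1
  π[d](σ[d>4](S)) → 1
  S → 4
  π[d](S) → 4
  (π[d](σ[d>4](S)) ∪ π[d](S)) → 5
  R → 5
  ((π[d](σ[d>4](S)) ∪ π[d](S)) ⋈[d=f] R) → 2

|E| = 2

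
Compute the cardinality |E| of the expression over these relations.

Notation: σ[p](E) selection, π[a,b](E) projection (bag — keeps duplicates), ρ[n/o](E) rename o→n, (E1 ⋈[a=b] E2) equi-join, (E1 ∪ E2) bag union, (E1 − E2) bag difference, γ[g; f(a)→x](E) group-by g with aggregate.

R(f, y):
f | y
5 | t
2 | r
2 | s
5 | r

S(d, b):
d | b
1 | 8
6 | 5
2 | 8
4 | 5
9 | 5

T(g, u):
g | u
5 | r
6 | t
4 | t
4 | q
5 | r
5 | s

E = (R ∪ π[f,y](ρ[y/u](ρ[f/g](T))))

Stepwise |·|:
  R → 4
  T → 6
  ρ[f/g](T) → 6
  ρ[y/u](ρ[f/g](T)) → 6
  π[f,y](ρ[y/u](ρ[f/g](T))) → 6
  (R ∪ π[f,y](ρ[y/u](ρ[f/g](T)))) → 10

|E| = 10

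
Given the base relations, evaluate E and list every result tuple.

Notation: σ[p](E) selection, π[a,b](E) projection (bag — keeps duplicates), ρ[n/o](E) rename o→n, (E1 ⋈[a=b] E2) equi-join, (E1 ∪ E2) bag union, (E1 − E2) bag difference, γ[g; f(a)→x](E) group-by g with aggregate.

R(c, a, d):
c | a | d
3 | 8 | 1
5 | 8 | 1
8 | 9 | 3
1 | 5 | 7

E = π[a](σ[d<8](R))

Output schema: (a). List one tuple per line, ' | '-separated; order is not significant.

Stepwise |·|:
  R → 4
  σ[d<8](R) → 4
  π[a](σ[d<8](R)) → 4

== RESULT ==
a
5
8
8
9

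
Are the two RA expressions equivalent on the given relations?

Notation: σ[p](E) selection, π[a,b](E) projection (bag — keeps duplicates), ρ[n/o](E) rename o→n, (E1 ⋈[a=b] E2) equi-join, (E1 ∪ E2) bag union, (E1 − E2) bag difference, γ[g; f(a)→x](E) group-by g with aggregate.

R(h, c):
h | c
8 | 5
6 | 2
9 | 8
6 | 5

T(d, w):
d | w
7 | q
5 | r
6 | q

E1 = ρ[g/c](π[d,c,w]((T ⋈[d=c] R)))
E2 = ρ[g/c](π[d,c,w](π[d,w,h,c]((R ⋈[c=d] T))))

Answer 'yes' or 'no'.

E1 row counts bottom-up:
  T → 3
  R → 4
  (T ⋈[d=c] R) → 2
  π[d,c,w]((T ⋈[d=c] R)) → 2
  ρ[g/c](π[d,c,w]((T ⋈[d=c] R))) → 2
E2 row counts bottom-up:
  R → 4
  T → 3
  (R ⋈[c=d] T) → 2
  π[d,w,h,c]((R ⋈[c=d] T)) → 2
  π[d,c,w](π[d,w,h,c]((R ⋈[c=d] T))) → 2
  ρ[g/c](π[d,c,w](π[d,w,h,c]((R ⋈[c=d] T)))) → 2

E1 and E2 produce the same multiset:
d | g | w
5 | 5 | r
5 | 5 | r

yes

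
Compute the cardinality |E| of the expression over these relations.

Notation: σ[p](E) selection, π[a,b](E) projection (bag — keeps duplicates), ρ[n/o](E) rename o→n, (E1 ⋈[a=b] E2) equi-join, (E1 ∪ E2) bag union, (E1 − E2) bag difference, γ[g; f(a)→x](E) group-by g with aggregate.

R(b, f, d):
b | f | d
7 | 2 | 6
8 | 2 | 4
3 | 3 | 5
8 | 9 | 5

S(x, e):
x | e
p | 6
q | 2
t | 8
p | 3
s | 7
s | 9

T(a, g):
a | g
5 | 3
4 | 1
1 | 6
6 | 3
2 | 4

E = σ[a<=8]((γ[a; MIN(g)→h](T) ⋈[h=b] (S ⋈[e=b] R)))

Per-node cardinality:
  T → 5
  γ[a; MIN(g)→h](T) → 5
  S → 6
  R → 4
  (S ⋈[e=b] R) → 4
  (γ[a; MIN(g)→h](T) ⋈[h=b] (S ⋈[e=b] R)) → 2
  σ[a<=8]((γ[a; MIN(g)→h](T) ⋈[h=b] (S ⋈[e=b] R))) → 2

|E| = 2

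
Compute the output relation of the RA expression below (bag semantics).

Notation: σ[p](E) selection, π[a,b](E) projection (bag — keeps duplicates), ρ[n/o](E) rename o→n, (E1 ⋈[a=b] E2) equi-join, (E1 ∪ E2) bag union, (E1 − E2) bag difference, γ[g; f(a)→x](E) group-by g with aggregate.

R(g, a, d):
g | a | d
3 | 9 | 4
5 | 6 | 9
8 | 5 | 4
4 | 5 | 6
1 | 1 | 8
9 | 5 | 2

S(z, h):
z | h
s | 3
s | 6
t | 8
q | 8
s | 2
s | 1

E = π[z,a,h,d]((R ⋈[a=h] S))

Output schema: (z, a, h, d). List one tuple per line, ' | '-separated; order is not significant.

Subexpression sizes:
  R → 6
  S → 6
  (R ⋈[a=h] S) → 2
  π[z,a,h,d]((R ⋈[a=h] S)) → 2

== RESULT ==
z | a | h | d
s | 1 | 1 | 8
s | 6 | 6 | 9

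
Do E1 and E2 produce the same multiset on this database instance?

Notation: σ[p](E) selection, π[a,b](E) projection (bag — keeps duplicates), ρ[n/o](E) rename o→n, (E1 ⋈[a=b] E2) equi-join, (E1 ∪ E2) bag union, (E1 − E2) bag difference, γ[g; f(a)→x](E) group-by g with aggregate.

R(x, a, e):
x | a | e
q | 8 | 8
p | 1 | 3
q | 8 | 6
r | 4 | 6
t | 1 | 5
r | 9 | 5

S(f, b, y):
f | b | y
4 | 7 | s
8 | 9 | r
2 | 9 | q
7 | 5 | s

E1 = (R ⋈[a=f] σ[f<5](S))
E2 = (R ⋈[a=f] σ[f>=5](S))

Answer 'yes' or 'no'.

E1 per-node cardinality:
  R → 6
  S → 4
  σ[f<5](S) → 2
  (R ⋈[a=f] σ[f<5](S)) → 1
E2 per-node cardinality:
  R → 6
  S → 4
  σ[f>=5](S) → 2
  (R ⋈[a=f] σ[f>=5](S)) → 2

E1 result:
x | a | e | f | b | y
r | 4 | 6 | 4 | 7 | s
E2 result:
x | a | e | f | b | y
q | 8 | 6 | 8 | 9 | r
q | 8 | 8 | 8 | 9 | r
Witness: ('r', 4, 6, 4, 7, 's') appears 1× in E1 but 0× in E2.

no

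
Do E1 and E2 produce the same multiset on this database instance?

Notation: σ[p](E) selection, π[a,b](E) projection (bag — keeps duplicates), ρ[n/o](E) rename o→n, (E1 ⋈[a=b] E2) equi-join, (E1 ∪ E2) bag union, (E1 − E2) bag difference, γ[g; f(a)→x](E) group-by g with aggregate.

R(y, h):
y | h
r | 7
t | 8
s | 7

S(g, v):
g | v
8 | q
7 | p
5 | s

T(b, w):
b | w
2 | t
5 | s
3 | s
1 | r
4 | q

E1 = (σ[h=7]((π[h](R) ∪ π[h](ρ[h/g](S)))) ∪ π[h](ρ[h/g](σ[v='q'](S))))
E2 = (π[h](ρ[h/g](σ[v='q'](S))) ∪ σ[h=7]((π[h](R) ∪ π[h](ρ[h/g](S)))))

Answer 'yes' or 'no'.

E1 per-node cardinality:
  R → 3
  π[h](R) → 3
  S → 3
  ρ[h/g](S) → 3
  π[h](ρ[h/g](S)) → 3
  (π[h](R) ∪ π[h](ρ[h/g](S))) → 6
  σ[h=7]((π[h](R) ∪ π[h](ρ[h/g](S)))) → 3
  S → 3
  σ[v='q'](S) → 1
  ρ[h/g](σ[v='q'](S)) → 1
  π[h](ρ[h/g](σ[v='q'](S))) → 1
  (σ[h=7]((π[h](R) ∪ π[h](ρ[h/g](S)))) ∪ π[h](ρ[h/g](σ[v='q'](S)))) → 4
E2 per-node cardinality:
  S → 3
  σ[v='q'](S) → 1
  ρ[h/g](σ[v='q'](S)) → 1
  π[h](ρ[h/g](σ[v='q'](S))) → 1
  R → 3
  π[h](R) → 3
  S → 3
  ρ[h/g](S) → 3
  π[h](ρ[h/g](S)) → 3
  (π[h](R) ∪ π[h](ρ[h/g](S))) → 6
  σ[h=7]((π[h](R) ∪ π[h](ρ[h/g](S)))) → 3
  (π[h](ρ[h/g](σ[v='q'](S))) ∪ σ[h=7]((π[h](R) ∪ π[h](ρ[h/g](S))))) → 4

E1 and E2 produce the same multiset:
h
7
7
7
8

yes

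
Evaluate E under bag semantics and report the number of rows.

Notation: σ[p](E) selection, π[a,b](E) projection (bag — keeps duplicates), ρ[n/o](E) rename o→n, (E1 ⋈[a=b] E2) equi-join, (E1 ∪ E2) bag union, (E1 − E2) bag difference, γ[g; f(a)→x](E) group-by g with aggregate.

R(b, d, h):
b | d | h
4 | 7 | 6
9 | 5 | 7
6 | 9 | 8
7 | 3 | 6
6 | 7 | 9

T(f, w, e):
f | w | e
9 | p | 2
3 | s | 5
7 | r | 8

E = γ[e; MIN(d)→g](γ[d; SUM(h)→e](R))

Per-node cardinality:
  R → 5
  γ[d; SUM(h)→e](R) → 4
  γ[e; MIN(d)→g](γ[d; SUM(h)→e](R)) → 4

|E| = 4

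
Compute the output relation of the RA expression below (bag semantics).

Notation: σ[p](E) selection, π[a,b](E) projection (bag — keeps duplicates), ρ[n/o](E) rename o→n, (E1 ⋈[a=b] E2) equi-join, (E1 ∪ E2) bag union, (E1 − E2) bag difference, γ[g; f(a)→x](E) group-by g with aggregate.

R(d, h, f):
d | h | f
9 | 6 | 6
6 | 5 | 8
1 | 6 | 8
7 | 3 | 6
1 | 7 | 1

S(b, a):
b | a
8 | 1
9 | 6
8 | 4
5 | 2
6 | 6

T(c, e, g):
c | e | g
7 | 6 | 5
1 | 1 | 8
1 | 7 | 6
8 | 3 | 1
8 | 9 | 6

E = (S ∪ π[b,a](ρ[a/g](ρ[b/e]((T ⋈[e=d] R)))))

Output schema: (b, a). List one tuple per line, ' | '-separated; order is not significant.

Stepwise |·|:
  S → 5
  T → 5
  R → 5
  (T ⋈[e=d] R) → 5
  ρ[b/e]((T ⋈[e=d] R)) → 5
  ρ[a/g](ρ[b/e]((T ⋈[e=d] R))) → 5
  π[b,a](ρ[a/g](ρ[b/e]((T ⋈[e=d] R)))) → 5
  (S ∪ π[b,a](ρ[a/g](ρ[b/e]((T ⋈[e=d] R))))) → 10

== RESULT ==
b | a
1 | 8
1 | 8
5 | 2
6 | 5
6 | 6
7 | 6
8 | 1
8 | 4
9 | 6
9 | 6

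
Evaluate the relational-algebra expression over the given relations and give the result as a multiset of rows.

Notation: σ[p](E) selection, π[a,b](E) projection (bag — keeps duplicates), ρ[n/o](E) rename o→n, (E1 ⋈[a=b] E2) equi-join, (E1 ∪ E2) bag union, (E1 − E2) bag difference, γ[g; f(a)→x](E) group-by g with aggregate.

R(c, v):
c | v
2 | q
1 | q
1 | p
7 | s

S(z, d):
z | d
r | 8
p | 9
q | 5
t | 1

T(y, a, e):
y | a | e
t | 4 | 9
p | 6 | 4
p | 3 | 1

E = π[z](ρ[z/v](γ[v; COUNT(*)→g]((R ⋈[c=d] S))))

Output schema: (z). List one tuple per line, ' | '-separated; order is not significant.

Per-node cardinality:
  R → 4
  S → 4
  (R ⋈[c=d] S) → 2
  γ[v; COUNT(*)→g]((R ⋈[c=d] S)) → 2
  ρ[z/v](γ[v; COUNT(*)→g]((R ⋈[c=d] S))) → 2
  π[z](ρ[z/v](γ[v; COUNT(*)→g]((R ⋈[c=d] S)))) → 2

== RESULT ==
z
p
q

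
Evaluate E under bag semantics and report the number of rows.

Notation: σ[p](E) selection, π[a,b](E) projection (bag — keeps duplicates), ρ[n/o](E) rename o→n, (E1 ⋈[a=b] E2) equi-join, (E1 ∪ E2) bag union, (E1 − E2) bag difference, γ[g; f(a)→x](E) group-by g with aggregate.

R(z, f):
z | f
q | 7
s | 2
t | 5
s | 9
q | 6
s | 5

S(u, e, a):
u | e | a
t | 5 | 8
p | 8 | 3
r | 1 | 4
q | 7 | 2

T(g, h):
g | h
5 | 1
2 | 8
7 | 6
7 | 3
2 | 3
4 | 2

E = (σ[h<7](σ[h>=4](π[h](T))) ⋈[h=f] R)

Per-node cardinality:
  T → 6
  π[h](T) → 6
  σ[h>=4](π[h](T)) → 2
  σ[h<7](σ[h>=4](π[h](T))) → 1
  R → 6
  (σ[h<7](σ[h>=4](π[h](T))) ⋈[h=f] R) → 1

|E| = 1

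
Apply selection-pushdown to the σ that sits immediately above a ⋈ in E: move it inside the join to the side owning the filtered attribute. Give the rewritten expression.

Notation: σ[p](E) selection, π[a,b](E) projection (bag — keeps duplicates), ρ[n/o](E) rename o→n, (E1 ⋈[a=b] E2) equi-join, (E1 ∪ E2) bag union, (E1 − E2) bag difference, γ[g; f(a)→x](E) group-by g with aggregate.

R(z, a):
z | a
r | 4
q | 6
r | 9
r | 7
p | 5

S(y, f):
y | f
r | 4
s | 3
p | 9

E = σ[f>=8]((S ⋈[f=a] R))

σ filters on f, owned by the left side.
E' = (σ[f>=8](S) ⋈[f=a] R)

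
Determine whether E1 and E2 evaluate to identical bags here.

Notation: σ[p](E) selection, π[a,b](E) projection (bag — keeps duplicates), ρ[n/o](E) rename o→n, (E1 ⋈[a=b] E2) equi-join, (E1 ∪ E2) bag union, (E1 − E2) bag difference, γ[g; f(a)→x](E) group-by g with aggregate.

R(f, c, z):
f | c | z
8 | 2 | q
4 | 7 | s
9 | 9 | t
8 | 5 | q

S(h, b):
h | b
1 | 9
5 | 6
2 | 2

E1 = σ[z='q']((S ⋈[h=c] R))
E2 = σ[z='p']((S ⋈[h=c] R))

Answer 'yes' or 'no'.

E1 row counts bottom-up:
  S → 3
  R → 4
  (S ⋈[h=c] R) → 2
  σ[z='q']((S ⋈[h=c] R)) → 2
E2 row counts bottom-up:
  S → 3
  R → 4
  (S ⋈[h=c] R) → 2
  σ[z='p']((S ⋈[h=c] R)) → 0

E1 result:
h | b | f | c | z
2 | 2 | 8 | 2 | q
5 | 6 | 8 | 5 | q
E2 result:
h | b | f | c | z
(0 rows)
Witness: (2, 2, 8, 2, 'q') appears 1× in E1 but 0× in E2.

no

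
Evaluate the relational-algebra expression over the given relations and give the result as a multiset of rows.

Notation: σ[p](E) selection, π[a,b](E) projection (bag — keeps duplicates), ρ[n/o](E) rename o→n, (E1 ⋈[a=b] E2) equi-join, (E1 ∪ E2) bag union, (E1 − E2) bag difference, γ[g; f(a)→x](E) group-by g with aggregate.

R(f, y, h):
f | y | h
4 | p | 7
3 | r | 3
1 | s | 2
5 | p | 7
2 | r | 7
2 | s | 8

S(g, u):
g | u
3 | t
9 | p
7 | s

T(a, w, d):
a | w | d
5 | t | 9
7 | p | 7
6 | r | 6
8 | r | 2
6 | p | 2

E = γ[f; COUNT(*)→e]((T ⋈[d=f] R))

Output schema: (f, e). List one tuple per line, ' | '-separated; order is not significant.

Subexpression sizes:
  T → 5
  R → 6
  (T ⋈[d=f] R) → 4
  γ[f; COUNT(*)→e]((T ⋈[d=f] R)) → 1

== RESULT ==
f | e
2 | 4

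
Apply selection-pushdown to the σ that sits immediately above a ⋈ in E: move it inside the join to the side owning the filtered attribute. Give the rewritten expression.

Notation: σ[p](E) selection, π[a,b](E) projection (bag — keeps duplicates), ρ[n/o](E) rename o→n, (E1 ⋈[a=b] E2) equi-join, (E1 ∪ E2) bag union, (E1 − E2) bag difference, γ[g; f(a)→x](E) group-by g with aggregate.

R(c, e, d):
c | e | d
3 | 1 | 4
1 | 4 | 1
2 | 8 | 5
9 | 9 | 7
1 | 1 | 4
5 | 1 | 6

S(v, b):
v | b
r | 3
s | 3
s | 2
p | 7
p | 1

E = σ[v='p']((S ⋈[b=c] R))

σ filters on v, owned by the left side.
E' = (σ[v='p'](S) ⋈[b=c] R)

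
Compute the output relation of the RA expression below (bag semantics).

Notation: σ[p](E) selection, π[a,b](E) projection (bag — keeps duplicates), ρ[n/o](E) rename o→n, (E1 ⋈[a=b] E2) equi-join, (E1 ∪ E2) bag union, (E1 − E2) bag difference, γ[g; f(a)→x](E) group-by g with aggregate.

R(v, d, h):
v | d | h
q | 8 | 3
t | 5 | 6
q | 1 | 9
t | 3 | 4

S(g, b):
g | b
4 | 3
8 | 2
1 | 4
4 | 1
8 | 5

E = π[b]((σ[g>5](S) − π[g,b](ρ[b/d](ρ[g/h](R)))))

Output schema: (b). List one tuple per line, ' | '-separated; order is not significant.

Subexpression sizes:
  S → 5
  σ[g>5](S) → 2
  R → 4
  ρ[g/h](R) → 4
  ρ[b/d](ρ[g/h](R)) → 4
  π[g,b](ρ[b/d](ρ[g/h](R))) → 4
  (σ[g>5](S) − π[g,b](ρ[b/d](ρ[g/h](R)))) → 2
  π[b]((σ[g>5](S) − π[g,b](ρ[b/d](ρ[g/h](R))))) → 2

== RESULT ==
b
2
5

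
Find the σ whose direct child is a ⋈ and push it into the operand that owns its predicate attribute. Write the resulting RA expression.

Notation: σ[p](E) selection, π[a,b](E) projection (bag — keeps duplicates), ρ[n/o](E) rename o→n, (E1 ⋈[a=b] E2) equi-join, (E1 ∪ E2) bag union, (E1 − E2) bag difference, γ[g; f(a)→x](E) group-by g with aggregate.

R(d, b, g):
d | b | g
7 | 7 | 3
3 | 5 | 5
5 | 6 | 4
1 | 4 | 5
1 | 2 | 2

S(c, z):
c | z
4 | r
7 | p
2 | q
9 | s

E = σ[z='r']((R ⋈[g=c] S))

σ filters on z, owned by the right side.
E' = (R ⋈[g=c] σ[z='r'](S))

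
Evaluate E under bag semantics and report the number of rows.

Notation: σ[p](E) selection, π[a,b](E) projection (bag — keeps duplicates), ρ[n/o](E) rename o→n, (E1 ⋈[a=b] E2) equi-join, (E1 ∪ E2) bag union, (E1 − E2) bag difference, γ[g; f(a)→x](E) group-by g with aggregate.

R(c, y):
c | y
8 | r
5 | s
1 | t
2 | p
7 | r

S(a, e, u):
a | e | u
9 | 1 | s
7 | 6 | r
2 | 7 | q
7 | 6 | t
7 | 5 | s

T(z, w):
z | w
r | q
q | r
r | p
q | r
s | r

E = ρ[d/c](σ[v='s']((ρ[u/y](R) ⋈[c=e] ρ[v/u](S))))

Subexpression sizes:
  R → 5
  ρ[u/y](R) → 5
  S → 5
  ρ[v/u](S) → 5
  (ρ[u/y](R) ⋈[c=e] ρ[v/u](S)) → 3
  σ[v='s']((ρ[u/y](R) ⋈[c=e] ρ[v/u](S))) → 2
  ρ[d/c](σ[v='s']((ρ[u/y](R) ⋈[c=e] ρ[v/u](S)))) → 2

|E| = 2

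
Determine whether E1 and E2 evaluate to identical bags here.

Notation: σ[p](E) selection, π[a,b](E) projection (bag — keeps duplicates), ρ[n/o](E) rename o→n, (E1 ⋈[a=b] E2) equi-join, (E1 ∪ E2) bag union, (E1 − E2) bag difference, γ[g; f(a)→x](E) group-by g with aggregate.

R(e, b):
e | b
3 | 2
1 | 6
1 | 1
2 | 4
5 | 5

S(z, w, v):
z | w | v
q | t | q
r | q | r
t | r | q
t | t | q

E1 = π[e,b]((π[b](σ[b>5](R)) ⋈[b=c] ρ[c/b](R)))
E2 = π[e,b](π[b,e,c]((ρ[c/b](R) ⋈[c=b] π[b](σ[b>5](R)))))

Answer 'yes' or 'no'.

E1 row counts bottom-up:
  R → 5
  σ[b>5](R) → 1
  π[b](σ[b>5](R)) → 1
  R → 5
  ρ[c/b](R) → 5
  (π[b](σ[b>5](R)) ⋈[b=c] ρ[c/b](R)) → 1
  π[e,b]((π[b](σ[b>5](R)) ⋈[b=c] ρ[c/b](R))) → 1
E2 row counts bottom-up:
  R → 5
  ρ[c/b](R) → 5
  R → 5
  σ[b>5](R) → 1
  π[b](σ[b>5](R)) → 1
  (ρ[c/b](R) ⋈[c=b] π[b](σ[b>5](R))) → 1
  π[b,e,c]((ρ[c/b](R) ⋈[c=b] π[b](σ[b>5](R)))) → 1
  π[e,b](π[b,e,c]((ρ[c/b](R) ⋈[c=b] π[b](σ[b>5](R))))) → 1

E1 and E2 produce the same multiset:
e | b
1 | 6

yes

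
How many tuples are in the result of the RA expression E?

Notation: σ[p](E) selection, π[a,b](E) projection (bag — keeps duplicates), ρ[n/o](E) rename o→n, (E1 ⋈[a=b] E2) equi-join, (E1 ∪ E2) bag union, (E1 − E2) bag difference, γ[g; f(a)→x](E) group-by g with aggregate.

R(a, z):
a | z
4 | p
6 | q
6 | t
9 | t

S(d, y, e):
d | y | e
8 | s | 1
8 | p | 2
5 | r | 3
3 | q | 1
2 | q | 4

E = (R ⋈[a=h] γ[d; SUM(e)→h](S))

Subexpression sizes:
  R → 4
  S → 5
  γ[d; SUM(e)→h](S) → 4
  (R ⋈[a=h] γ[d; SUM(e)→h](S)) → 1

|E| = 1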